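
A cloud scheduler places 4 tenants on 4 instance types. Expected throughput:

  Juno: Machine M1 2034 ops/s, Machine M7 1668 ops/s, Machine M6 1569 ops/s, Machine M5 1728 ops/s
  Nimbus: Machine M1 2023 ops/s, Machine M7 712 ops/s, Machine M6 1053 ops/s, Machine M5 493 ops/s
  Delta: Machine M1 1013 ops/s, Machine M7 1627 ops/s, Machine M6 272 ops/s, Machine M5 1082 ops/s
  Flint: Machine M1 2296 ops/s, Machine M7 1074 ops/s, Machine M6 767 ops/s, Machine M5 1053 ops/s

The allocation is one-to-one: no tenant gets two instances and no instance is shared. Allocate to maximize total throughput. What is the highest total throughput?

Maximum total: 6704 ops/s

Optimal: Juno→Machine M5 (1728 ops/s), Nimbus→Machine M6 (1053 ops/s), Delta→Machine M7 (1627 ops/s), Flint→Machine M1 (2296 ops/s) — total 1728+1053+1627+2296 = 6704 ops/s.
Column-greedy (each instance in turn goes to its best remaining tenant) gives 6099 ops/s, worse by 605.
Next-best assignment: Juno→Machine M6, Nimbus→Machine M1, Delta→Machine M7, Flint→Machine M5 = 6272 ops/s.
Checked against all permutations: 6704 ops/s is optimal.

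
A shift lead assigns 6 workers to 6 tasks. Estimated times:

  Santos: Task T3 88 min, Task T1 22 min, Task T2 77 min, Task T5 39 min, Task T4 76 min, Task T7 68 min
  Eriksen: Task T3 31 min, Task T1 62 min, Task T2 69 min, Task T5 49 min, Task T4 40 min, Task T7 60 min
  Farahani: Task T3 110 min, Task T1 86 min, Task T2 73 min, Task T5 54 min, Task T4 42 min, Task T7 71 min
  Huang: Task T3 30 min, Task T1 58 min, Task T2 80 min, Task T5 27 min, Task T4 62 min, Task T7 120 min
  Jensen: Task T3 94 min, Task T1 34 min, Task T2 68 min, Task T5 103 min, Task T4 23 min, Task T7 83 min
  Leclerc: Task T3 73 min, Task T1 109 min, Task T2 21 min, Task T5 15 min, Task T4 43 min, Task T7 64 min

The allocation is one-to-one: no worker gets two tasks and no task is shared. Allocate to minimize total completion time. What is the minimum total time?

Optimal: Santos→Task T1 (22 min), Eriksen→Task T3 (31 min), Farahani→Task T7 (71 min), Huang→Task T5 (27 min), Jensen→Task T4 (23 min), Leclerc→Task T2 (21 min) — total 22+31+71+27+23+21 = 195 min.
Row-greedy (each worker in turn takes its cheapest remaining task) gives 254 min, worse by 59.
Next-best assignment: Santos→Task T1, Eriksen→Task T7, Farahani→Task T5, Huang→Task T3, Jensen→Task T4, Leclerc→Task T2 = 210 min.

Min total: 195 min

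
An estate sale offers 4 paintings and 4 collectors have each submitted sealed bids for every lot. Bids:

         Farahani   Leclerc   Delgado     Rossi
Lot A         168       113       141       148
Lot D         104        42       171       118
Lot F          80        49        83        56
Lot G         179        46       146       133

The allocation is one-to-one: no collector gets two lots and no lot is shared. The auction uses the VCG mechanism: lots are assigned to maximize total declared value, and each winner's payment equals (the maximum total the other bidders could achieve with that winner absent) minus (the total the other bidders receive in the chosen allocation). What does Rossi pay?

Efficient allocation: Farahani→Lot G ($179), Leclerc→Lot F ($49), Delgado→Lot D ($171), Rossi→Lot A ($148); total welfare W = $547.
Rossi receives Lot A at value $148, so the others get W − 148 = $399.
Without Rossi: best allocation of the remaining 3 bidders over all 4 lots is Farahani→Lot G ($179), Leclerc→Lot A ($113), Delgado→Lot D ($171), total $463.
VCG payment = (others' best without Rossi) − (others' welfare with Rossi) = 463 − 399 = $64.

Rossi pays $64.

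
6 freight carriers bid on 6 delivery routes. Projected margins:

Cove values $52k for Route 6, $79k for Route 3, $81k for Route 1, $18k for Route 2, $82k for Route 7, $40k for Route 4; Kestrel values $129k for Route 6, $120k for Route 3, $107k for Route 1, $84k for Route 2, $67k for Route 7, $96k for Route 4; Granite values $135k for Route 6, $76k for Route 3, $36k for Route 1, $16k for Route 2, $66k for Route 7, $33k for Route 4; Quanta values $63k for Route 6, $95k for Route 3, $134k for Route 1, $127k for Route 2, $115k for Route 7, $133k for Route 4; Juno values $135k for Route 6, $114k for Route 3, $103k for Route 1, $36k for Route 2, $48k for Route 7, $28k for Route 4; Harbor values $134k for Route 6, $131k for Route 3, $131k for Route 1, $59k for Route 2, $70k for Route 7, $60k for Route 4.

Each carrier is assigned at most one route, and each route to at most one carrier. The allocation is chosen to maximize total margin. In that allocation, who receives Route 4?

Kestrel receives Route 4.

Treat this as an assignment problem: match each carrier to one route.
Optimal: Cove→Route 7 ($82k), Kestrel→Route 4 ($96k), Granite→Route 6 ($135k), Quanta→Route 2 ($127k), Juno→Route 3 ($114k), Harbor→Route 1 ($131k) — total 82+96+135+127+114+131 = $685k.
Max-entry greedy (repeatedly take the single best remaining cell) gives $614k, worse by 71.
Next-best assignment: Cove→Route 7, Kestrel→Route 2, Granite→Route 6, Quanta→Route 4, Juno→Route 3, Harbor→Route 1 = $679k.
Kestrel's own top route is Route 6 ($129k), but forcing Kestrel→Route 6 and reassigning the rest optimally gives only $616k — worse by 69.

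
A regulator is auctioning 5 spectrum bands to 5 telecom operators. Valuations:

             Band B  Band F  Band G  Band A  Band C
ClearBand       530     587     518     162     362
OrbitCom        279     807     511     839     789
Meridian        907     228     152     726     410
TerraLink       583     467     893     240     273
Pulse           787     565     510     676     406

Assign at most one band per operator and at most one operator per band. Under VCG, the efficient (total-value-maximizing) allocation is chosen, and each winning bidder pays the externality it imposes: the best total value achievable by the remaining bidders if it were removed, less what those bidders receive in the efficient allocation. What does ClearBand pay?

ClearBand pays $18M.

Efficient allocation: ClearBand→Band F ($587M), OrbitCom→Band C ($789M), Meridian→Band B ($907M), TerraLink→Band G ($893M), Pulse→Band A ($676M); total welfare W = $3852M.
ClearBand receives Band F at value $587M, so the others get W − 587 = $3265M.
Without ClearBand: best allocation of the remaining 4 bidders over all 5 bands is OrbitCom→Band F ($807M), Meridian→Band B ($907M), TerraLink→Band G ($893M), Pulse→Band A ($676M), total $3283M.
VCG payment = (others' best without ClearBand) − (others' welfare with ClearBand) = 3283 − 3265 = $18M.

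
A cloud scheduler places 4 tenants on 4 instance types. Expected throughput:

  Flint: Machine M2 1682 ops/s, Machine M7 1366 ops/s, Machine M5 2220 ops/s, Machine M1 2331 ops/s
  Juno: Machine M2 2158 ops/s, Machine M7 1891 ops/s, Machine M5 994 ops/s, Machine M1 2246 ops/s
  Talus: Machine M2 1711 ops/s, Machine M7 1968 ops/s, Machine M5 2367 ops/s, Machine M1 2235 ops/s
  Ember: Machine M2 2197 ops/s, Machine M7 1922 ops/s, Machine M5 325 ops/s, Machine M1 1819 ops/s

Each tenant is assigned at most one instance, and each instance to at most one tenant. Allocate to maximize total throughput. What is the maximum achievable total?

This is the linear assignment problem.
Optimal: Flint→Machine M1 (2331 ops/s), Juno→Machine M7 (1891 ops/s), Talus→Machine M5 (2367 ops/s), Ember→Machine M2 (2197 ops/s) — total 2331+1891+2367+2197 = 8786 ops/s.
Row-greedy (each tenant in turn takes its best remaining instance) gives 8778 ops/s, worse by 8.
Every other assignment is strictly worse.

Max total: 8786 ops/s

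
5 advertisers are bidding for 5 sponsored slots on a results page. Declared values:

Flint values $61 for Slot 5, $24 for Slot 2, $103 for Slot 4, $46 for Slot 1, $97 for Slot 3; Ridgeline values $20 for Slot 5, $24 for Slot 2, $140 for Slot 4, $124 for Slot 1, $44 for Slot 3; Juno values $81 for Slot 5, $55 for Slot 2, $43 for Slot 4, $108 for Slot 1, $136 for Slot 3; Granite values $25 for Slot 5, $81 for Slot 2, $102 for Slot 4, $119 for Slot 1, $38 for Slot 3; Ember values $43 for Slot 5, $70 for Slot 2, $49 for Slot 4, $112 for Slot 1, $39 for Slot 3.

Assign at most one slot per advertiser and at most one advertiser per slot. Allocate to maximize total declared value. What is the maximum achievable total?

Maximum total: $530

This is a one-to-one assignment (maximum-weight bipartite matching).
Optimal: Flint→Slot 5 ($61), Ridgeline→Slot 4 ($140), Juno→Slot 3 ($136), Granite→Slot 2 ($81), Ember→Slot 1 ($112) — total 61+140+136+81+112 = $530.
Swapping Ridgeline↔Juno (Ridgeline→Slot 3 $44, Juno→Slot 4 $43) loses 189.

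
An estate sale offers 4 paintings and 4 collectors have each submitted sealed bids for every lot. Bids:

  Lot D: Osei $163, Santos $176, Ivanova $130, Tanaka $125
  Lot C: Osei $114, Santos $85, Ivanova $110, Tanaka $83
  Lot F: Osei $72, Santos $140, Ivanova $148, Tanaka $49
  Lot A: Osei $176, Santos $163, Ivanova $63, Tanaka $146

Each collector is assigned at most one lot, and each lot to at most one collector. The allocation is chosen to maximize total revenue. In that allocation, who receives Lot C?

Osei receives Lot C.

Treat this as an assignment problem: match each collector to one lot.
Optimal: Osei→Lot C ($114), Santos→Lot D ($176), Ivanova→Lot F ($148), Tanaka→Lot A ($146) — total 114+176+148+146 = $584.
Row-greedy (each collector in turn takes its best remaining lot) gives $583, worse by 1.
Next-best assignment: Osei→Lot A, Santos→Lot D, Ivanova→Lot F, Tanaka→Lot C = $583.
Osei's own top lot is Lot A ($176), but forcing Osei→Lot A and reassigning the rest optimally gives only $583 — worse by 1.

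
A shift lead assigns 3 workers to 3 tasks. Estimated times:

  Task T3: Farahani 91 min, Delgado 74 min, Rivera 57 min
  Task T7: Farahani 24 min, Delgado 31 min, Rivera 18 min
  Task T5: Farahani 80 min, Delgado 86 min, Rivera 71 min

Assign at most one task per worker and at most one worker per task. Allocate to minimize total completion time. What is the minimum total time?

Optimal: Farahani→Task T7 (24 min), Delgado→Task T5 (86 min), Rivera→Task T3 (57 min) — total 24+86+57 = 167 min.
Min-entry greedy (repeatedly take the single cheapest remaining cell) gives 172 min, worse by 5.
Next-best assignment: Farahani→Task T5, Delgado→Task T7, Rivera→Task T3 = 168 min.
Swapping Rivera↔Delgado (Rivera→Task T5 71 min, Delgado→Task T3 74 min) adds 2.
No other one-to-one assignment undercuts 167 min.

Min total: 167 min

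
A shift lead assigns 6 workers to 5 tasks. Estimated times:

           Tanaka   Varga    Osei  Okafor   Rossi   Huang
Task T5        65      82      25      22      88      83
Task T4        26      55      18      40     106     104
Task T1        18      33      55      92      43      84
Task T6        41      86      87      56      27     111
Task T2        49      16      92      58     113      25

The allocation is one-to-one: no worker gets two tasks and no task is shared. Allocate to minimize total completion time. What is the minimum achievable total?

Min total: 101 min

This is the linear assignment problem.
Optimal: Okafor→Task T5 (22 min), Osei→Task T4 (18 min), Tanaka→Task T1 (18 min), Rossi→Task T6 (27 min), Varga→Task T2 (16 min) — total 22+18+18+27+16 = 101 min.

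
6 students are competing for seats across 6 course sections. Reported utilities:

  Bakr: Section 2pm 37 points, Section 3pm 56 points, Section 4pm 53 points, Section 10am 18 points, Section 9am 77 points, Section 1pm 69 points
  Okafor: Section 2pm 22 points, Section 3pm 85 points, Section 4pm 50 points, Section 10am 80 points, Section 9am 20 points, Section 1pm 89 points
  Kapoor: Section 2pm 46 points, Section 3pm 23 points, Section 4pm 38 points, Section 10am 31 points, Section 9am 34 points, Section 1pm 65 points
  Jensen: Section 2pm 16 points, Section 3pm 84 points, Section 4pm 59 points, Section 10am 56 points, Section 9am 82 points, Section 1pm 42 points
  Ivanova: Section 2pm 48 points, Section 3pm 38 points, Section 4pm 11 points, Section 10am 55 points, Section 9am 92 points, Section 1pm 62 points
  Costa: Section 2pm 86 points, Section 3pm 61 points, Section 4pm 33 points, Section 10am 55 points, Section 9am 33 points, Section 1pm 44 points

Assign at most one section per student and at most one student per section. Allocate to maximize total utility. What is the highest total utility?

Maximum total: 460 points

Optimal: Bakr→Section 4pm (53 points), Okafor→Section 10am (80 points), Kapoor→Section 1pm (65 points), Jensen→Section 3pm (84 points), Ivanova→Section 9am (92 points), Costa→Section 2pm (86 points) — total 53+80+65+84+92+86 = 460 points.
Row-greedy (each student in turn takes its best remaining section) gives 384 points, worse by 76.
No other one-to-one assignment exceeds 460 points.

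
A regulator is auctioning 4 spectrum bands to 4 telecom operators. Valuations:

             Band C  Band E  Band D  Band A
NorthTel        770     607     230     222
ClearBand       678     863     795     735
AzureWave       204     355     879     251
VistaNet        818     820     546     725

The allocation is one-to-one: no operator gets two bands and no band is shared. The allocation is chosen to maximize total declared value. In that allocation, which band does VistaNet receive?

Optimal: NorthTel→Band C ($770M), ClearBand→Band E ($863M), AzureWave→Band D ($879M), VistaNet→Band A ($725M) — total 770+863+879+725 = $3237M.
Max-entry greedy (repeatedly take the single best remaining cell) gives $2782M, worse by 455.
Next-best assignment: NorthTel→Band C, ClearBand→Band A, AzureWave→Band D, VistaNet→Band E = $3204M.
No other one-to-one assignment exceeds $3237M.
VistaNet's own top band is Band E ($820M), but forcing VistaNet→Band E and reassigning the rest optimally gives only $3204M — worse by 33.

VistaNet receives Band A.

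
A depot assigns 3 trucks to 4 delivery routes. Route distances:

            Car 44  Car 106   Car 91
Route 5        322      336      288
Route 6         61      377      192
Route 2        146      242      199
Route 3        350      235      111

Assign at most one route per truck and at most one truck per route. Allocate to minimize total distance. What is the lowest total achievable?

Optimal: Car 44→Route 6 (61 km), Car 106→Route 2 (242 km), Car 91→Route 3 (111 km) — total 61+242+111 = 414 km.
Row-greedy (each truck in turn takes its cheapest remaining route) gives 495 km, worse by 81.
Next-best assignment: Car 44→Route 6, Car 106→Route 3, Car 91→Route 2 = 495 km.
Every other assignment is strictly worse.

Min total: 414 km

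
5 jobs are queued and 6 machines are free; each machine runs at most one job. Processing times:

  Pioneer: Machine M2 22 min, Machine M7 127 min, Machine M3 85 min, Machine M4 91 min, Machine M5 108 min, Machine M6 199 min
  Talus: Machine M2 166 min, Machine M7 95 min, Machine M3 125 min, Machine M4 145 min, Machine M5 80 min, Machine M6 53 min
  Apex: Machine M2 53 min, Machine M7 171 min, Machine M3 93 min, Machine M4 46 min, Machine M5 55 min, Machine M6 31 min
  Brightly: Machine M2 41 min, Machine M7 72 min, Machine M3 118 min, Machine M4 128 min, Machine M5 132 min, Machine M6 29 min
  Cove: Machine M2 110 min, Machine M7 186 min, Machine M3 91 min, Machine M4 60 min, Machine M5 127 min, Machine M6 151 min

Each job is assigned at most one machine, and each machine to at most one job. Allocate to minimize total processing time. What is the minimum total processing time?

This is a one-to-one assignment (minimum-cost bipartite matching).
Optimal: Pioneer→Machine M2 (22 min), Talus→Machine M7 (95 min), Apex→Machine M5 (55 min), Brightly→Machine M6 (29 min), Cove→Machine M4 (60 min) — total 22+95+55+29+60 = 261 min.
Min-entry greedy (repeatedly take the single cheapest remaining cell) gives 268 min, worse by 7.
Next-best assignment: Pioneer→Machine M2, Talus→Machine M6, Apex→Machine M5, Brightly→Machine M7, Cove→Machine M4 = 262 min.

Minimum total: 261 min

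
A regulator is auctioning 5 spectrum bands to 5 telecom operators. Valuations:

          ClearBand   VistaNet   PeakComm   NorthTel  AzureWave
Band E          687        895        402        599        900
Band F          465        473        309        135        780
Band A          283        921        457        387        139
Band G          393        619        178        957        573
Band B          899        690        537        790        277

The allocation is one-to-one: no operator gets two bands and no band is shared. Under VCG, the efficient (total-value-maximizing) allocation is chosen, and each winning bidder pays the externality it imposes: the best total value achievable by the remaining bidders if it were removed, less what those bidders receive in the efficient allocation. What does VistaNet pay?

VistaNet pays $120M.

Efficient allocation: ClearBand→Band B ($899M), VistaNet→Band E ($895M), PeakComm→Band A ($457M), NorthTel→Band G ($957M), AzureWave→Band F ($780M); total welfare W = $3988M.
VistaNet receives Band E at value $895M, so the others get W − 895 = $3093M.
Without VistaNet: best allocation of the remaining 4 bidders over all 5 bands is ClearBand→Band B ($899M), PeakComm→Band A ($457M), NorthTel→Band G ($957M), AzureWave→Band E ($900M), total $3213M.
VCG payment = (others' best without VistaNet) − (others' welfare with VistaNet) = 3213 − 3093 = $120M.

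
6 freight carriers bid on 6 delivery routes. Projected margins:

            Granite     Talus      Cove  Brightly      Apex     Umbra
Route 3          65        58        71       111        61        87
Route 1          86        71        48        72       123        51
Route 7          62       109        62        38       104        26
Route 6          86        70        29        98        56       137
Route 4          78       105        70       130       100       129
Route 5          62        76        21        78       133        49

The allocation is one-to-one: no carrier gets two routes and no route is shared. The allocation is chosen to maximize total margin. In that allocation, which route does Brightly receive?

Optimal: Granite→Route 1 ($86k), Talus→Route 7 ($109k), Cove→Route 3 ($71k), Brightly→Route 4 ($130k), Apex→Route 5 ($133k), Umbra→Route 6 ($137k) — total 86+109+71+130+133+137 = $666k.
Column-greedy (each route in turn goes to its best remaining carrier) gives $579k, worse by 87.

Brightly receives Route 4.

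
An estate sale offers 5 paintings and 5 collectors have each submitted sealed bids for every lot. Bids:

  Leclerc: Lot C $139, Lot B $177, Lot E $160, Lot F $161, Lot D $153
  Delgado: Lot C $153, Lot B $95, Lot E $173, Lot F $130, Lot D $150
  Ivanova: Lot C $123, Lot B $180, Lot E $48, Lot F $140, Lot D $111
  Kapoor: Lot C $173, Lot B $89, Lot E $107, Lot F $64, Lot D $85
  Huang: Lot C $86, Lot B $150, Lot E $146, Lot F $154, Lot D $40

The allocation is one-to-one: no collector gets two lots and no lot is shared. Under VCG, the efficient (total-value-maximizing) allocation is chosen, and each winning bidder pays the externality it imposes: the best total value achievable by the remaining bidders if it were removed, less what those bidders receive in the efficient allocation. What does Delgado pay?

Delgado pays $7.

Efficient allocation: Leclerc→Lot D ($153), Delgado→Lot E ($173), Ivanova→Lot B ($180), Kapoor→Lot C ($173), Huang→Lot F ($154); total welfare W = $833.
Delgado receives Lot E at value $173, so the others get W − 173 = $660.
Without Delgado: best allocation of the remaining 4 bidders over all 5 lots is Leclerc→Lot E ($160), Ivanova→Lot B ($180), Kapoor→Lot C ($173), Huang→Lot F ($154), total $667.
VCG payment = (others' best without Delgado) − (others' welfare with Delgado) = 667 − 660 = $7.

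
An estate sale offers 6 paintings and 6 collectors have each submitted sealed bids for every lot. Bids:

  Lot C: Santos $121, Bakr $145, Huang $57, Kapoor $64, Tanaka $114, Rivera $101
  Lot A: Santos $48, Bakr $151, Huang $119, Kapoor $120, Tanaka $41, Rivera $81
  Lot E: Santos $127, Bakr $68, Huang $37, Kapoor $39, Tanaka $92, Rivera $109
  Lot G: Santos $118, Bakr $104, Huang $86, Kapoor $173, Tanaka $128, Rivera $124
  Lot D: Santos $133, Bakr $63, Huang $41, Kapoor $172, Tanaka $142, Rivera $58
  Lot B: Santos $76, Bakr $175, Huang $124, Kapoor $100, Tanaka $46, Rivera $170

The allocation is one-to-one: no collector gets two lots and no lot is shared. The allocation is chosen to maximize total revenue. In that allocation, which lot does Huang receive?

Huang receives Lot A.

Treat this as an assignment problem: match each collector to one lot.
Optimal: Santos→Lot E ($127), Bakr→Lot C ($145), Huang→Lot A ($119), Kapoor→Lot G ($173), Tanaka→Lot D ($142), Rivera→Lot B ($170) — total 127+145+119+173+142+170 = $876.
Row-greedy (each collector in turn takes its best remaining lot) gives $823, worse by 53.
Huang's own top lot is Lot B ($124), but forcing Huang→Lot B and reassigning the rest optimally gives only $820 — worse by 56.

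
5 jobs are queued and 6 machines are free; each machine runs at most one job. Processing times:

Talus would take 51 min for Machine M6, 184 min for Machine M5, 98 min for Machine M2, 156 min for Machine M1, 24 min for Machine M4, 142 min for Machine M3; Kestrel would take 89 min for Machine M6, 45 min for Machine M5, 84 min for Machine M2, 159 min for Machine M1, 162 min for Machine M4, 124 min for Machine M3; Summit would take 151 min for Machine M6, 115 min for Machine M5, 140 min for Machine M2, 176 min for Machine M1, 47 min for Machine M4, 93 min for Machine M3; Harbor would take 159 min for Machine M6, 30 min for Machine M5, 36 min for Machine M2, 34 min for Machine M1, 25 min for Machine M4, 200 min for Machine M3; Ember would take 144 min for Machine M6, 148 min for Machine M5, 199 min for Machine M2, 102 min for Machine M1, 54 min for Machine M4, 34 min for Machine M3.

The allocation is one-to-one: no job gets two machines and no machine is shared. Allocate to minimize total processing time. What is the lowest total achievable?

Minimum total: 211 min

This is the linear assignment problem.
Optimal: Talus→Machine M6 (51 min), Kestrel→Machine M5 (45 min), Summit→Machine M4 (47 min), Harbor→Machine M1 (34 min), Ember→Machine M3 (34 min) — total 51+45+47+34+34 = 211 min.
Min-entry greedy (repeatedly take the single cheapest remaining cell) gives 323 min, worse by 112.
Swapping Talus↔Harbor (Talus→Machine M1 156 min, Harbor→Machine M6 159 min) adds 230.
No other one-to-one assignment undercuts 211 min.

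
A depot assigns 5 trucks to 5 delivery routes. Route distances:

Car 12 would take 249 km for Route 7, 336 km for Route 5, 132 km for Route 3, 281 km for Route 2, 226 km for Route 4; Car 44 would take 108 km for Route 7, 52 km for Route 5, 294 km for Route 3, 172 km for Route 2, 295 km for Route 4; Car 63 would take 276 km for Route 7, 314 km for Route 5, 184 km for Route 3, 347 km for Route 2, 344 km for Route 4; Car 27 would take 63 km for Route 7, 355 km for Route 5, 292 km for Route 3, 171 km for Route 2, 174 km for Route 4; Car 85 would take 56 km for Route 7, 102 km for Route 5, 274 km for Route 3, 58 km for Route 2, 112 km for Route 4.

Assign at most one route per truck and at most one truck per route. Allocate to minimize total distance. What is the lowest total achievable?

Min total: 583 km

Optimal: Car 12→Route 4 (226 km), Car 44→Route 5 (52 km), Car 63→Route 3 (184 km), Car 27→Route 7 (63 km), Car 85→Route 2 (58 km) — total 226+52+184+63+58 = 583 km.
Column-greedy (each route in turn goes to its cheapest remaining truck) gives 755 km, worse by 172.
Next-best assignment: Car 12→Route 3, Car 44→Route 5, Car 63→Route 4, Car 27→Route 7, Car 85→Route 2 = 649 km.
Checked against all permutations: 583 km is optimal.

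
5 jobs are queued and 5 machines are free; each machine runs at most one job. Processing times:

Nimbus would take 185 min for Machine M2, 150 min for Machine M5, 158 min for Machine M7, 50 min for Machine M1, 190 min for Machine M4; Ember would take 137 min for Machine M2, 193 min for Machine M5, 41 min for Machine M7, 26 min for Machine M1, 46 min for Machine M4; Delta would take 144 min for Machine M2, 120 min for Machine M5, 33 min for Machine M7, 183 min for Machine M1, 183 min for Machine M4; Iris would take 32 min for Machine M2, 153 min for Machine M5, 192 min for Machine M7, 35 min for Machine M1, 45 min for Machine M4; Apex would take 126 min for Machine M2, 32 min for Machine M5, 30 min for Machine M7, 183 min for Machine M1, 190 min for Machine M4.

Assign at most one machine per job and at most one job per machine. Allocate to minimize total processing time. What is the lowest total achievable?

Optimal: Nimbus→Machine M1 (50 min), Ember→Machine M4 (46 min), Delta→Machine M7 (33 min), Iris→Machine M2 (32 min), Apex→Machine M5 (32 min) — total 50+46+33+32+32 = 193 min.
Min-entry greedy (repeatedly take the single cheapest remaining cell) gives 398 min, worse by 205.
Next-best assignment: Nimbus→Machine M1, Ember→Machine M4, Delta→Machine M5, Iris→Machine M2, Apex→Machine M7 = 278 min.

Minimum total: 193 min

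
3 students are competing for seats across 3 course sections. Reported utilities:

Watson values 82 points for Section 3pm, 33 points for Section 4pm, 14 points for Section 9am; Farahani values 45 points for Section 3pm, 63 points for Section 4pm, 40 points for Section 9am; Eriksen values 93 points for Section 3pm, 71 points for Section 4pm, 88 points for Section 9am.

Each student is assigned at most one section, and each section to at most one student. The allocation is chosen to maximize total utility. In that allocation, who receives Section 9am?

Eriksen receives Section 9am.

Treat this as an assignment problem: match each student to one section.
Optimal: Watson→Section 3pm (82 points), Farahani→Section 4pm (63 points), Eriksen→Section 9am (88 points) — total 82+63+88 = 233 points.
Max-entry greedy (repeatedly take the single best remaining cell) gives 170 points, worse by 63.
No other one-to-one assignment exceeds 233 points.
Eriksen's own top section is Section 3pm (93 points), but forcing Eriksen→Section 3pm and reassigning the rest optimally gives only 170 points — worse by 63.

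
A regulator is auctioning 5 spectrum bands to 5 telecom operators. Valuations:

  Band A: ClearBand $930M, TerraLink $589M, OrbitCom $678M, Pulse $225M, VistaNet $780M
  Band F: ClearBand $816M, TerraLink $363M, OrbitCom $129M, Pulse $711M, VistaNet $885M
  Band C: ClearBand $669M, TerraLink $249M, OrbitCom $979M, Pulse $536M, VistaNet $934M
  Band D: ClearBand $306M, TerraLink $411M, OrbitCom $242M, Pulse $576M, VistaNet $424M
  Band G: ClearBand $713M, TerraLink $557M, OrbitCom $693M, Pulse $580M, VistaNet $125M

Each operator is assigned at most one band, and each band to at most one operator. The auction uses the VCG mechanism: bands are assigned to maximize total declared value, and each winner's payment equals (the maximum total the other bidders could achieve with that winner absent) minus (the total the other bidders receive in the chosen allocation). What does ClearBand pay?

Efficient allocation: ClearBand→Band A ($930M), TerraLink→Band G ($557M), OrbitCom→Band C ($979M), Pulse→Band D ($576M), VistaNet→Band F ($885M); total welfare W = $3927M.
ClearBand receives Band A at value $930M, so the others get W − 930 = $2997M.
Without ClearBand: best allocation of the remaining 4 bidders over all 5 bands is TerraLink→Band A ($589M), OrbitCom→Band C ($979M), Pulse→Band G ($580M), VistaNet→Band F ($885M), total $3033M.
VCG payment = (others' best without ClearBand) − (others' welfare with ClearBand) = 3033 − 2997 = $36M.

ClearBand pays $36M.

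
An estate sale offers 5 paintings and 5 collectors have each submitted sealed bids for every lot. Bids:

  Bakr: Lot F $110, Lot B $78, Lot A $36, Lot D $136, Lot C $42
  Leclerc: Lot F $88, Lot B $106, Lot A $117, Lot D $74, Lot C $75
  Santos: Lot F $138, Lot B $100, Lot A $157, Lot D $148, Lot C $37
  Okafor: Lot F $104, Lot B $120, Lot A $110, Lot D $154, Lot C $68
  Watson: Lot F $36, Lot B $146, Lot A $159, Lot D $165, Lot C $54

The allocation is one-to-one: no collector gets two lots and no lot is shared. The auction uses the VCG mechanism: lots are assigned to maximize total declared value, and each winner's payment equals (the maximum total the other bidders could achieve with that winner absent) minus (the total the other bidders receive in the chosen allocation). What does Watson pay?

Watson pays $31.

Efficient allocation: Bakr→Lot F ($110), Leclerc→Lot C ($75), Santos→Lot A ($157), Okafor→Lot D ($154), Watson→Lot B ($146); total welfare W = $642.
Watson receives Lot B at value $146, so the others get W − 146 = $496.
Without Watson: best allocation of the remaining 4 bidders over all 5 lots is Bakr→Lot F ($110), Leclerc→Lot B ($106), Santos→Lot A ($157), Okafor→Lot D ($154), total $527.
VCG payment = (others' best without Watson) − (others' welfare with Watson) = 527 − 496 = $31.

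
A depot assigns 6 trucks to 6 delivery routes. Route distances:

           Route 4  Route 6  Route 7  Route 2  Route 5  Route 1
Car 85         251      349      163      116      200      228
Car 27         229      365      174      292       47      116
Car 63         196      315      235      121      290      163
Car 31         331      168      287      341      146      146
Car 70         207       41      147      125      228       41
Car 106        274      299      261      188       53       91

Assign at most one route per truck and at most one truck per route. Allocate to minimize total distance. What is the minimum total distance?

Min total: 726 km

Treat this as an assignment problem: match each truck to one route.
Optimal: Car 85→Route 2 (116 km), Car 27→Route 7 (174 km), Car 63→Route 4 (196 km), Car 31→Route 1 (146 km), Car 70→Route 6 (41 km), Car 106→Route 5 (53 km) — total 116+174+196+146+41+53 = 726 km.
Column-greedy (each route in turn goes to its cheapest remaining truck) gives 781 km, worse by 55.
No other one-to-one assignment undercuts 726 km.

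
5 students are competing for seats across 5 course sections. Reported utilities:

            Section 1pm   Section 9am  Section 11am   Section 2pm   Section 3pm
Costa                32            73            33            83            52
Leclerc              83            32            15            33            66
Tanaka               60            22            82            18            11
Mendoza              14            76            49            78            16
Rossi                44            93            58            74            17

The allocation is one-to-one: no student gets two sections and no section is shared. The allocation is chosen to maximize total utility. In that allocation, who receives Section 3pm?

Costa receives Section 3pm.

This is a one-to-one assignment (maximum-weight bipartite matching).
Optimal: Costa→Section 3pm (52 points), Leclerc→Section 1pm (83 points), Tanaka→Section 11am (82 points), Mendoza→Section 2pm (78 points), Rossi→Section 9am (93 points) — total 52+83+82+78+93 = 388 points.
Column-greedy (each section in turn goes to its best remaining student) gives 357 points, worse by 31.
Every other assignment is strictly worse.
Costa's own top section is Section 2pm (83 points), but forcing Costa→Section 2pm and reassigning the rest optimally gives only 357 points — worse by 31.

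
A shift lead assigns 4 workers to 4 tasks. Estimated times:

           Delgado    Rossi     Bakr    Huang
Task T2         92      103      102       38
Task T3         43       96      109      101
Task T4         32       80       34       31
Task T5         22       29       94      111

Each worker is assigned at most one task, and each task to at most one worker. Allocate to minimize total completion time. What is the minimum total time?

Min total: 144 min

Treat this as an assignment problem: match each worker to one task.
Optimal: Delgado→Task T3 (43 min), Rossi→Task T5 (29 min), Bakr→Task T4 (34 min), Huang→Task T2 (38 min) — total 43+29+34+38 = 144 min.
Next-best assignment: Delgado→Task T5, Rossi→Task T3, Bakr→Task T4, Huang→Task T2 = 190 min.
No other one-to-one assignment undercuts 144 min.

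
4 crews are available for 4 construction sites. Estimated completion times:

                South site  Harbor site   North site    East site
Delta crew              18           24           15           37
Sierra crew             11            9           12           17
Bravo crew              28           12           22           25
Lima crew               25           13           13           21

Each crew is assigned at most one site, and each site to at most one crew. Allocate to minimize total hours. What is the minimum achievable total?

This is a one-to-one assignment (minimum-cost bipartite matching).
Optimal: Delta crew→North site (15 hours), Sierra crew→South site (11 hours), Bravo crew→Harbor site (12 hours), Lima crew→East site (21 hours) — total 15+11+12+21 = 59 hours.
Min-entry greedy (repeatedly take the single cheapest remaining cell) gives 65 hours, worse by 6.

Minimum total: 59 hours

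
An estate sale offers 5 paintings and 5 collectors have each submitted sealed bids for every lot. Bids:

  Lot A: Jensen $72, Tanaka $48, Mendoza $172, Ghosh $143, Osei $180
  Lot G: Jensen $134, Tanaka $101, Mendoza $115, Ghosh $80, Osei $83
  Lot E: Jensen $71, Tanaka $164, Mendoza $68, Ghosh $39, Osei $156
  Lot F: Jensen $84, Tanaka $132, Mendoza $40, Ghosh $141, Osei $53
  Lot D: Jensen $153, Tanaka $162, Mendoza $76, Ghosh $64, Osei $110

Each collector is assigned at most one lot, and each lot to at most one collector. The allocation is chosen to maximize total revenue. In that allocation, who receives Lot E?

Osei receives Lot E.

Treat this as an assignment problem: match each collector to one lot.
Optimal: Jensen→Lot G ($134), Tanaka→Lot D ($162), Mendoza→Lot A ($172), Ghosh→Lot F ($141), Osei→Lot E ($156) — total 134+162+172+141+156 = $765.
Row-greedy (each collector in turn takes its best remaining lot) gives $713, worse by 52.
Every other assignment is strictly worse.
Osei's own top lot is Lot A ($180), but forcing Osei→Lot A and reassigning the rest optimally gives only $753 — worse by 12.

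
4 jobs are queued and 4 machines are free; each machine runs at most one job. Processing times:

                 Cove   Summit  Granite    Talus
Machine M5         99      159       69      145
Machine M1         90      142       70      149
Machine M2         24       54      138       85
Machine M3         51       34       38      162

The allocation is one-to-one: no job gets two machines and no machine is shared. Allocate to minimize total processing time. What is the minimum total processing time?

Minimum total: 273 min

Optimal: Cove→Machine M2 (24 min), Summit→Machine M3 (34 min), Granite→Machine M1 (70 min), Talus→Machine M5 (145 min) — total 24+34+70+145 = 273 min.
Column-greedy (each machine in turn goes to its cheapest remaining job) gives 375 min, worse by 102.
Next-best assignment: Cove→Machine M2, Summit→Machine M3, Granite→Machine M5, Talus→Machine M1 = 276 min.
Swapping Talus↔Cove (Talus→Machine M2 85 min, Cove→Machine M5 99 min) adds 15.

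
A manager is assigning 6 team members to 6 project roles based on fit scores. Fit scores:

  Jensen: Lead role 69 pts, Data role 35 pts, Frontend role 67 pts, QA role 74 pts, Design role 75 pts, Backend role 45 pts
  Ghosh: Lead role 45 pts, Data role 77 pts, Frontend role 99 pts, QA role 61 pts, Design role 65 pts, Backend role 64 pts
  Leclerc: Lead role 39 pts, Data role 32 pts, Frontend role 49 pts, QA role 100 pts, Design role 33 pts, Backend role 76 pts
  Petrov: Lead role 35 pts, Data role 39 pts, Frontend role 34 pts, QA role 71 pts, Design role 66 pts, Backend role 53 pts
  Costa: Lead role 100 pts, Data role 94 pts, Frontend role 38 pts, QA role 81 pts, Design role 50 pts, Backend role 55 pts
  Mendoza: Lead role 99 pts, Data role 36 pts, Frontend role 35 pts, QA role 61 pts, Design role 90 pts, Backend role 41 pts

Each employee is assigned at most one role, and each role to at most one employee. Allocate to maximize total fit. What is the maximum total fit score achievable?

Optimal: Jensen→Design role (75 pts), Ghosh→Frontend role (99 pts), Leclerc→QA role (100 pts), Petrov→Backend role (53 pts), Costa→Data role (94 pts), Mendoza→Lead role (99 pts) — total 75+99+100+53+94+99 = 520 pts.
Column-greedy (each role in turn goes to its best remaining employee) gives 487 pts, worse by 33.
No other one-to-one assignment exceeds 520 pts.

Maximum total: 520 pts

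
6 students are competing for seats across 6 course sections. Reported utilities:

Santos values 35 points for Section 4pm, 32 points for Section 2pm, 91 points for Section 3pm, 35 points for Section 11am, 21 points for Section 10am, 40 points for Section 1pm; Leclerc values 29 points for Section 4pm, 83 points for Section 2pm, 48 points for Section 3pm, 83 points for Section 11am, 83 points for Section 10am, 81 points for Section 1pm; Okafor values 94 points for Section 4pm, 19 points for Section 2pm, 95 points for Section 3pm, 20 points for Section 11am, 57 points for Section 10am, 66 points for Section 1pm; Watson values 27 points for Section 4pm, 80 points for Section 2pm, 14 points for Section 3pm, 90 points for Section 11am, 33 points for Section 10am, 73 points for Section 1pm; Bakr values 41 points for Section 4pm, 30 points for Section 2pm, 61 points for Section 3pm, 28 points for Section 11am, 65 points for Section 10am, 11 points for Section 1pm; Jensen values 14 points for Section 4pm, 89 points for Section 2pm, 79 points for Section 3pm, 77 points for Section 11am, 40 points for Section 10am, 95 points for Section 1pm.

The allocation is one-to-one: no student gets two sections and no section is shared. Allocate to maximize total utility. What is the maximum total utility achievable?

Maximum total: 518 points

This is a one-to-one assignment (maximum-weight bipartite matching).
Optimal: Santos→Section 3pm (91 points), Leclerc→Section 2pm (83 points), Okafor→Section 4pm (94 points), Watson→Section 11am (90 points), Bakr→Section 10am (65 points), Jensen→Section 1pm (95 points) — total 91+83+94+90+65+95 = 518 points.
Column-greedy (each section in turn goes to its best remaining student) gives 458 points, worse by 60.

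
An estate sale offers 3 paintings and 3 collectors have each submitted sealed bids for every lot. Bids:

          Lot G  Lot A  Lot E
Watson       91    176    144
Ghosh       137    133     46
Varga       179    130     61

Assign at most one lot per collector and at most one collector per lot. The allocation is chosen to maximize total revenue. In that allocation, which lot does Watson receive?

Watson receives Lot E.

This is a one-to-one assignment (maximum-weight bipartite matching).
Optimal: Watson→Lot E ($144), Ghosh→Lot A ($133), Varga→Lot G ($179) — total 144+133+179 = $456.
Row-greedy (each collector in turn takes its best remaining lot) gives $374, worse by 82.
Next-best assignment: Watson→Lot E, Ghosh→Lot G, Varga→Lot A = $411.
Watson's own top lot is Lot A ($176), but forcing Watson→Lot A and reassigning the rest optimally gives only $401 — worse by 55.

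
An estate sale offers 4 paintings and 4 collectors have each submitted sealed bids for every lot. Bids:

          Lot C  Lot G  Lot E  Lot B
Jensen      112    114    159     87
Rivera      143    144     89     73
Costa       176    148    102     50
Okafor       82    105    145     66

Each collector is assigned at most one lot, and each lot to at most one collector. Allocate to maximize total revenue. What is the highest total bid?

Optimal: Jensen→Lot B ($87), Rivera→Lot G ($144), Costa→Lot C ($176), Okafor→Lot E ($145) — total 87+144+176+145 = $552.
Max-entry greedy (repeatedly take the single best remaining cell) gives $545, worse by 7.
Next-best assignment: Jensen→Lot E, Rivera→Lot G, Costa→Lot C, Okafor→Lot B = $545.
Checked against all permutations: $552 is optimal.

Max total: $552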